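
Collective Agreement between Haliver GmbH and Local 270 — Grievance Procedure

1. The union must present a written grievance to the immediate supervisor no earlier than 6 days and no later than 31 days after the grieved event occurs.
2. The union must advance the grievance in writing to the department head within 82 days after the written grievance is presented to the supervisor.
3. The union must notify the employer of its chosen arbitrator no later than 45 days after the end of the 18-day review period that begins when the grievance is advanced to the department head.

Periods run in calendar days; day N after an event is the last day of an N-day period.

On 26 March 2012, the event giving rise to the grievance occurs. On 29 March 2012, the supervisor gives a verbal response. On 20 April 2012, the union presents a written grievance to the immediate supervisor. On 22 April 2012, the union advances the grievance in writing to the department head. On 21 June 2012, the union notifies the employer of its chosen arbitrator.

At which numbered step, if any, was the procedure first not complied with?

None — every step was satisfied

Step 1: the window is 6–31 days after 26 March 2012 (when the grieved event occurs), so 1 April 2012 through 26 April 2012; 20 April 2012 falls inside that range.
Step 2: 82 days after 20 April 2012 (when the written grievance is presented to the supervisor) is 11 July 2012; completed 22 April 2012, before the deadline.
Step 3: 45 days after 10 May 2012 (end of the 18-day review period, which began when the grievance is advanced to the department head on 22 April 2012) is 24 June 2012; completed 21 June 2012, before the deadline.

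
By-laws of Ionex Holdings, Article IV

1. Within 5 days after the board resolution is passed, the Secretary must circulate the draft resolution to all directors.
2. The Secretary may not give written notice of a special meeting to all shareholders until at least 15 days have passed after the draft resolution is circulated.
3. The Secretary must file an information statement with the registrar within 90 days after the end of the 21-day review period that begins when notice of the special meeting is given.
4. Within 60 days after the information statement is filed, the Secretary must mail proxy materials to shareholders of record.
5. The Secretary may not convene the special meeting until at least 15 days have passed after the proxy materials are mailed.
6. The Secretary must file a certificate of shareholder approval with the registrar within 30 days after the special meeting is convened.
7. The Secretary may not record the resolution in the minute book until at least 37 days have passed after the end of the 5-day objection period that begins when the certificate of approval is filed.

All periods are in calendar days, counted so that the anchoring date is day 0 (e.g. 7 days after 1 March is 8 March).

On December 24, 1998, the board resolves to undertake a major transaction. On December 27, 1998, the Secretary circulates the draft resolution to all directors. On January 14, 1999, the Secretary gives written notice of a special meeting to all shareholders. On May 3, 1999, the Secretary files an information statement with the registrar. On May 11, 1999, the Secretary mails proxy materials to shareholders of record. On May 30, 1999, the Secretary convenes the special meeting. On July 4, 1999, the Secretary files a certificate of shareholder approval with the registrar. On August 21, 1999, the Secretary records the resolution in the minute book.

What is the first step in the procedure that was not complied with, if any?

(1) due by December 24, 1998 + 5 days = December 29, 1998; completed December 27, 1998, before the deadline.
(2) permitted from December 27, 1998 + 15 days = January 11, 1999 onward; done January 14, 1999 — permitted.
(3) due by February 4, 1999 + 90 days = May 5, 1999; May 3, 1999 is within that limit.
(4) due by May 3, 1999 + 60 days = July 2, 1999; May 11, 1999 is within that limit.
(5) permitted from May 11, 1999 + 15 days = May 26, 1999 onward; May 30, 1999 is on or after that date.
(6) due by May 30, 1999 + 30 days = June 29, 1999; July 4, 1999 misses that deadline by 5 days.
No need to go further; step 6 was not satisfied.

Step 6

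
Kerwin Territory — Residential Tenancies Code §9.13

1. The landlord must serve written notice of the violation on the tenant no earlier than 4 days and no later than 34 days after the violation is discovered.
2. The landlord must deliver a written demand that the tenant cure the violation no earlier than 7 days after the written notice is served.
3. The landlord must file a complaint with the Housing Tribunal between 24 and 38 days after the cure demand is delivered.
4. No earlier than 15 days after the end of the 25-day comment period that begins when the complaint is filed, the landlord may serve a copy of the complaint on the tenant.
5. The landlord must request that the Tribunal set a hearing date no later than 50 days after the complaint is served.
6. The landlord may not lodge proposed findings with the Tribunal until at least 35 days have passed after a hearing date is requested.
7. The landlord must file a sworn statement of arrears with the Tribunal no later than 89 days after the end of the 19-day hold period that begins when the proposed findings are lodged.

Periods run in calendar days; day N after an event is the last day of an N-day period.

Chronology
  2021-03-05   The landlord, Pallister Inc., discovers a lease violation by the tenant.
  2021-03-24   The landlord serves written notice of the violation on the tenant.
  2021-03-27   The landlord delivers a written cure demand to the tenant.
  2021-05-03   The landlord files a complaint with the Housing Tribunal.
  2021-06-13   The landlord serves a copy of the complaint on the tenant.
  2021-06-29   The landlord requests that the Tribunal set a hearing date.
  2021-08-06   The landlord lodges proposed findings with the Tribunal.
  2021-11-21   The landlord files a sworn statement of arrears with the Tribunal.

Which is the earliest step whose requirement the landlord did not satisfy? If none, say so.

(1) the permitted window runs from 2021-03-05 + 4 = 2021-03-09 to 2021-03-05 + 34 = 2021-04-08; done 2021-03-24, which is between those dates.
(2) permitted from 2021-03-24 + 7 days = 2021-03-31 onward; 2021-03-27 is 4 days before the earliest permitted date.
The analysis stops there.

Step 2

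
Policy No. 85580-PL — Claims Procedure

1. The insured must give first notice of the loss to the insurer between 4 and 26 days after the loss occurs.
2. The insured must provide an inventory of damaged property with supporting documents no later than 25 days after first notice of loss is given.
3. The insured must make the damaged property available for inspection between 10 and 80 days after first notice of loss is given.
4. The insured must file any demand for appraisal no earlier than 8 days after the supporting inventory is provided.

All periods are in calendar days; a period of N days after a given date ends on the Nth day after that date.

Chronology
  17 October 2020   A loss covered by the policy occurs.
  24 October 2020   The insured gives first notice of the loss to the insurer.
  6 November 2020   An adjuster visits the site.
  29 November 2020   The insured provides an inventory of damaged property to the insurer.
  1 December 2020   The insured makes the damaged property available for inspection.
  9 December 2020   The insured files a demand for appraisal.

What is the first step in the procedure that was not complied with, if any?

Step 1 — 4 and 26 days from 17 October 2020 (when the loss occurs) are 21 October 2020 and 12 November 2020 respectively; done 24 October 2020, which is between those dates.
Step 2 — counting 25 days from 24 October 2020 (when first notice of loss is given) gives a deadline of 18 November 2020; not done until 29 November 2020, 11 days after the deadline.

Step 2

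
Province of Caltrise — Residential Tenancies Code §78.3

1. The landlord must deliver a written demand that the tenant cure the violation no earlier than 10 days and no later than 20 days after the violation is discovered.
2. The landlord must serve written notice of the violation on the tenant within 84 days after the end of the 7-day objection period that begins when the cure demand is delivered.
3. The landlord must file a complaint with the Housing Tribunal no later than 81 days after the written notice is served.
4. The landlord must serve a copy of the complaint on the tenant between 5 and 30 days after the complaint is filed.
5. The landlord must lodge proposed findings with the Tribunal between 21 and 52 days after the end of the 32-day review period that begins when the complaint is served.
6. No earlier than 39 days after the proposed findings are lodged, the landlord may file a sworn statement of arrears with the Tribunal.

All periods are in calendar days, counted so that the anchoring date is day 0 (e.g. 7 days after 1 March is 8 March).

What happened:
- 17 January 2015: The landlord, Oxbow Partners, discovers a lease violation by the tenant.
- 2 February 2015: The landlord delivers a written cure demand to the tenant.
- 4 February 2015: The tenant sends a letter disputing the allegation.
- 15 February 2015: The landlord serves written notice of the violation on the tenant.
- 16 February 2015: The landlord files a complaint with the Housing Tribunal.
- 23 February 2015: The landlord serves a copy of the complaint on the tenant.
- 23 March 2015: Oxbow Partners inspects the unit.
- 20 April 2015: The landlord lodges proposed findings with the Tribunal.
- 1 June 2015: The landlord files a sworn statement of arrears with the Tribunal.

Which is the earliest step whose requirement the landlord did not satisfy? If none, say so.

None — every step was satisfied

Step 1: the window is 10–20 days after 17 January 2015 (when the violation is discovered), so 27 January 2015 through 6 February 2015; 2 February 2015 falls inside that range.
Step 2: 84 days after 9 February 2015 (end of the 7-day objection period, which began when the cure demand is delivered on 2 February 2015) is 4 May 2015; 15 February 2015 is within that limit.
Step 3: 81 days after 15 February 2015 (when the written notice is served) is 7 May 2015; done 16 February 2015 — timely.
Step 4: the window is 5–30 days after 16 February 2015 (when the complaint is filed), so 21 February 2015 through 18 March 2015; 23 February 2015 falls inside that range.
Step 5: the window is 21–52 days after 27 March 2015 (end of the 32-day review period, which began when the complaint is served on 23 February 2015), so 17 April 2015 through 18 May 2015; done 20 April 2015 — within the window.
Step 6: the earliest permitted date is 39 days after 20 April 2015 (when the proposed findings are lodged), i.e. 29 May 2015; done 1 June 2015, after the minimum wait.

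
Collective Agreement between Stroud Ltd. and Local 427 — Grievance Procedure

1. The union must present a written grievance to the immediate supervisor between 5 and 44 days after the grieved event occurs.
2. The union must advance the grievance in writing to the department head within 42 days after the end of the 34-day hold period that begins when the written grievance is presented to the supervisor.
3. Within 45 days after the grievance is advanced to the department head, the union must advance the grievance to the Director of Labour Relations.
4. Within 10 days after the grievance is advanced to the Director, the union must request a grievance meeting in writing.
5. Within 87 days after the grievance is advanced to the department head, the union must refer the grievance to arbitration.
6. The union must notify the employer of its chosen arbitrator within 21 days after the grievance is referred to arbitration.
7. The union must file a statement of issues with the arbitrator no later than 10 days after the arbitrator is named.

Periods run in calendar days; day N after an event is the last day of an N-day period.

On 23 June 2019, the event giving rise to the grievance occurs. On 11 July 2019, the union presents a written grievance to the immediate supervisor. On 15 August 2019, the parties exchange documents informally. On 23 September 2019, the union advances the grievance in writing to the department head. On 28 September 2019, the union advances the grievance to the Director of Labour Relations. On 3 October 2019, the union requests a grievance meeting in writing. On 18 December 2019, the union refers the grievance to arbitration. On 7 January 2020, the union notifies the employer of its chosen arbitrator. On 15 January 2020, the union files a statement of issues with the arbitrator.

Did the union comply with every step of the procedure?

Yes

Step 1: the window is 5–44 days after 23 June 2019 (when the grieved event occurs), so 28 June 2019 through 6 August 2019; 11 July 2019 falls inside that range.
Step 2: 42 days after 14 August 2019 (end of the 34-day hold period, which began when the written grievance is presented to the supervisor on 11 July 2019) is 25 September 2019; completed 23 September 2019, before the deadline.
Step 3: 45 days after 23 September 2019 (when the grievance is advanced to the department head) is 7 November 2019; completed 28 September 2019, before the deadline.
Step 4: 10 days after 28 September 2019 (when the grievance is advanced to the Director) is 8 October 2019; 3 October 2019 is within that limit.
Step 5: 87 days after 23 September 2019 (when the grievance is advanced to the department head) is 19 December 2019; 18 December 2019 is within that limit.
Step 6: 21 days after 18 December 2019 (when the grievance is referred to arbitration) is 8 January 2020; 7 January 2020 is within that limit.
Step 7: 10 days after 7 January 2020 (when the arbitrator is named) is 17 January 2020; 15 January 2020 is within that limit.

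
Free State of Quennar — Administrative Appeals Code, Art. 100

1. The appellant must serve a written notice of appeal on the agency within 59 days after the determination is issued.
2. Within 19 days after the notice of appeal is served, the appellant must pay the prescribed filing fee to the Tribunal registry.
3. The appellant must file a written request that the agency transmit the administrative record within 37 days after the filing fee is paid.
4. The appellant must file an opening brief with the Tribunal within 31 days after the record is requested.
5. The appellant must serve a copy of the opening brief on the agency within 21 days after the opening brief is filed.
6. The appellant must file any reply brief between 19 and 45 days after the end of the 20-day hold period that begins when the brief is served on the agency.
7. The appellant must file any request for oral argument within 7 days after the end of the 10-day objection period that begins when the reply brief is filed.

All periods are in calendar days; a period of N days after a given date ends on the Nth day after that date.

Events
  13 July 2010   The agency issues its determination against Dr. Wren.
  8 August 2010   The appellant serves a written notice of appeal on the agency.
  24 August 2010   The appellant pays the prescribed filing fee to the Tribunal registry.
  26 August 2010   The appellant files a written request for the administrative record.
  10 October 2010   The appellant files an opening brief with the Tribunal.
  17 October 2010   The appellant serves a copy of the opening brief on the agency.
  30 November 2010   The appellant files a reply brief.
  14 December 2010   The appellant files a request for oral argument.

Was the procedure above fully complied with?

No

(1) due by 13 July 2010 + 59 days = 10 September 2010; completed 8 August 2010, before the deadline.
(2) due by 8 August 2010 + 19 days = 27 August 2010; 24 August 2010 is within that limit.
(3) due by 24 August 2010 + 37 days = 30 September 2010; 26 August 2010 is within that limit.
(4) due by 26 August 2010 + 31 days = 26 September 2010; done 10 October 2010 — 14 days late.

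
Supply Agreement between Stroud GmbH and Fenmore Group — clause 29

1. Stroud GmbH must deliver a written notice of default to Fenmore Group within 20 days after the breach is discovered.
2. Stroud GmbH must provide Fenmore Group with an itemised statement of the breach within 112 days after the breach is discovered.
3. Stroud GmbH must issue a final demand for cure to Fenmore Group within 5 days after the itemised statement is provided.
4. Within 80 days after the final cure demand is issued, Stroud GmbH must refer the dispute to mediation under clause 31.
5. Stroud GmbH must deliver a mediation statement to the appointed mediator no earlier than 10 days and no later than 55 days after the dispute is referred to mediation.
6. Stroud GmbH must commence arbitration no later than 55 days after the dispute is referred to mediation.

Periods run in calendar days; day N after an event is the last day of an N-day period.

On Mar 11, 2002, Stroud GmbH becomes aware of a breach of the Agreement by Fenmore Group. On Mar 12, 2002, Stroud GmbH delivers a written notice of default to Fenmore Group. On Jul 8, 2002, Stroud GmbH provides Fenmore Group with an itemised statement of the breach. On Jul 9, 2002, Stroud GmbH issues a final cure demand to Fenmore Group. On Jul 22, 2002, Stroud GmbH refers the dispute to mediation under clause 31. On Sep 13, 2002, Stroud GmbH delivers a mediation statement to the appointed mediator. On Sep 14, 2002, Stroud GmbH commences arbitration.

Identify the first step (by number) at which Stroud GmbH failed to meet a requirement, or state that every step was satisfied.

Step 2

Step 1 — counting 20 days from Mar 11, 2002 (when the breach is discovered) gives a deadline of Mar 31, 2002; completed Mar 12, 2002, before the deadline.
Step 2 — counting 112 days from Mar 11, 2002 (when the breach is discovered) gives a deadline of Jul 1, 2002; done Jul 8, 2002 — 7 days late.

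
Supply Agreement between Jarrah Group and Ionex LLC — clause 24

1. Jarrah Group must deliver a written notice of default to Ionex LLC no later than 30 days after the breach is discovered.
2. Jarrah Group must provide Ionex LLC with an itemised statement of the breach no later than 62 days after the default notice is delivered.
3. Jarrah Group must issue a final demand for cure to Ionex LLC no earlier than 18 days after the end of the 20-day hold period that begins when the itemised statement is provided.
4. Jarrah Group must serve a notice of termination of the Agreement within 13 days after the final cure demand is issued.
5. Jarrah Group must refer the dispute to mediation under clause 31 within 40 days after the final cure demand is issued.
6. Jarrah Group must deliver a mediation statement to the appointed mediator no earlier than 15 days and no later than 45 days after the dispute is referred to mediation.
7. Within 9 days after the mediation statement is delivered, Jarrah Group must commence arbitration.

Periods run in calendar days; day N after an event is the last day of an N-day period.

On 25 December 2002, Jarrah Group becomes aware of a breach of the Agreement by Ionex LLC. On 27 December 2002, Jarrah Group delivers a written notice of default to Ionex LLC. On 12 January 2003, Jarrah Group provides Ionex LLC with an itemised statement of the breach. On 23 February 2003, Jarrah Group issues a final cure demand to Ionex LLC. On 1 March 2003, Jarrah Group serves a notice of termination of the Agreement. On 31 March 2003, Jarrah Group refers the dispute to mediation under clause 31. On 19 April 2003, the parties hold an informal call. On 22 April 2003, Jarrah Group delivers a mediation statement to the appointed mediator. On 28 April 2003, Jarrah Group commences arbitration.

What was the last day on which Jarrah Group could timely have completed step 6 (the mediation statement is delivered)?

Step 6 runs from 31 March 2003, when the dispute is referred to mediation. The window is 15–45 days after 31 March 2003; it closes on 15 May 2003.

15 May 2003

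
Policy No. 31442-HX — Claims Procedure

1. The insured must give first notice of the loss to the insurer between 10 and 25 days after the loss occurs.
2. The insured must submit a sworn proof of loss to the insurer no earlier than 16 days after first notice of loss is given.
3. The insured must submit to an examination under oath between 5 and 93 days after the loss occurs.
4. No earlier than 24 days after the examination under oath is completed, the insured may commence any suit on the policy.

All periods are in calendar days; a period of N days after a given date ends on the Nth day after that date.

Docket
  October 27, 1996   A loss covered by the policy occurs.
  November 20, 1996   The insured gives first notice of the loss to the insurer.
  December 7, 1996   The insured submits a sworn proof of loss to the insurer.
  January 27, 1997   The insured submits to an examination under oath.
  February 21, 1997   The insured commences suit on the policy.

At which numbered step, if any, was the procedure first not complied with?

Step 1: the window is 10–25 days after October 27, 1996 (when the loss occurs), so November 6, 1996 through November 21, 1996; November 20, 1996 falls inside that range.
Step 2: the earliest permitted date is 16 days after November 20, 1996 (when first notice of loss is given), i.e. December 6, 1996; done December 7, 1996 — permitted.
Step 3: the window is 5–93 days after October 27, 1996 (when the loss occurs), so November 1, 1996 through January 28, 1997; done January 27, 1997, which is between those dates.
Step 4: the earliest permitted date is 24 days after January 27, 1997 (when the examination under oath is completed), i.e. February 20, 1997; done February 21, 1997 — permitted.

None — every step was satisfied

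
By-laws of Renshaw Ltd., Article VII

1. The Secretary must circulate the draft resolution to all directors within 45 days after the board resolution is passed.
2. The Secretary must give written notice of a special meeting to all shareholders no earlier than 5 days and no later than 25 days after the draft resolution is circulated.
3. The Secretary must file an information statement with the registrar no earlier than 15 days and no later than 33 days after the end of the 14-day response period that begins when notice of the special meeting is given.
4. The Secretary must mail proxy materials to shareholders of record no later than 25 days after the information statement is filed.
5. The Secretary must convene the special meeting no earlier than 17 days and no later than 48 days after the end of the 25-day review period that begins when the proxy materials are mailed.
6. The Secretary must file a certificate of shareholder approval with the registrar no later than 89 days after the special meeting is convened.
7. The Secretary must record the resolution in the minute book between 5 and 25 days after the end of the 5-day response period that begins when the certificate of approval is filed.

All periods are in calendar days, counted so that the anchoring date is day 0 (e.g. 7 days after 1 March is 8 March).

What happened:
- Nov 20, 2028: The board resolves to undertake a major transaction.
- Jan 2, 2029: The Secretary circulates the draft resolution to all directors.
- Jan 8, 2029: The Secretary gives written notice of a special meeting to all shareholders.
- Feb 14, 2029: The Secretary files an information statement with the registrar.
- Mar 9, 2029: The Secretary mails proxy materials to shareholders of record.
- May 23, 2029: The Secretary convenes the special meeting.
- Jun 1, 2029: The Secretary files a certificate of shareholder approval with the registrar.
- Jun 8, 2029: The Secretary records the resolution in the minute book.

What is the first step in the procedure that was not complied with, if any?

Step 1: 45 days after Nov 20, 2028 (when the board resolution is passed) is Jan 4, 2029; Jan 2, 2029 is within that limit.
Step 2: the window is 5–25 days after Jan 2, 2029 (when the draft resolution is circulated), so Jan 7, 2029 through Jan 27, 2029; done Jan 8, 2029 — within the window.
Step 3: the window is 15–33 days after Jan 22, 2029 (end of the 14-day response period, which began when notice of the special meeting is given on Jan 8, 2029), so Feb 6, 2029 through Feb 24, 2029; done Feb 14, 2029 — within the window.
Step 4: 25 days after Feb 14, 2029 (when the information statement is filed) is Mar 11, 2029; completed Mar 9, 2029, before the deadline.
Step 5: the window is 17–48 days after Apr 3, 2029 (end of the 25-day review period, which began when the proxy materials are mailed on Mar 9, 2029), so Apr 20, 2029 through May 21, 2029; May 23, 2029 is 2 days past the end of the window.
The analysis stops there.

Step 5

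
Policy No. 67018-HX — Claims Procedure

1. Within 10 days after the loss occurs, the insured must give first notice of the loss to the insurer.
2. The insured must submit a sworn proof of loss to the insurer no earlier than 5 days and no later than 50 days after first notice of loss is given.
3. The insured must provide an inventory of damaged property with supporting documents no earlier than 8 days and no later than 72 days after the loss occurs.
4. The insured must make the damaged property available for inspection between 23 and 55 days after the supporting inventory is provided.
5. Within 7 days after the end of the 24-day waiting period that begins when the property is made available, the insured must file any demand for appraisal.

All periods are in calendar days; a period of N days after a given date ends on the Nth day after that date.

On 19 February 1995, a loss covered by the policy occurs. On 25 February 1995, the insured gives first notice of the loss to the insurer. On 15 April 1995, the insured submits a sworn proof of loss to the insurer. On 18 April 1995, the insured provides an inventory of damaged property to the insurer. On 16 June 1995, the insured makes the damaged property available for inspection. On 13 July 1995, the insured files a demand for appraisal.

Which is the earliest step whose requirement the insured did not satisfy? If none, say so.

(1) due by 19 February 1995 + 10 days = 1 March 1995; completed 25 February 1995, before the deadline.
(2) the permitted window runs from 25 February 1995 + 5 = 2 March 1995 to 25 February 1995 + 50 = 16 April 1995; 15 April 1995 falls inside that range.
(3) the permitted window runs from 19 February 1995 + 8 = 27 February 1995 to 19 February 1995 + 72 = 2 May 1995; done 18 April 1995, which is between those dates.
(4) the permitted window runs from 18 April 1995 + 23 = 11 May 1995 to 18 April 1995 + 55 = 12 June 1995; 16 June 1995 is 4 days past the end of the window.

Step 4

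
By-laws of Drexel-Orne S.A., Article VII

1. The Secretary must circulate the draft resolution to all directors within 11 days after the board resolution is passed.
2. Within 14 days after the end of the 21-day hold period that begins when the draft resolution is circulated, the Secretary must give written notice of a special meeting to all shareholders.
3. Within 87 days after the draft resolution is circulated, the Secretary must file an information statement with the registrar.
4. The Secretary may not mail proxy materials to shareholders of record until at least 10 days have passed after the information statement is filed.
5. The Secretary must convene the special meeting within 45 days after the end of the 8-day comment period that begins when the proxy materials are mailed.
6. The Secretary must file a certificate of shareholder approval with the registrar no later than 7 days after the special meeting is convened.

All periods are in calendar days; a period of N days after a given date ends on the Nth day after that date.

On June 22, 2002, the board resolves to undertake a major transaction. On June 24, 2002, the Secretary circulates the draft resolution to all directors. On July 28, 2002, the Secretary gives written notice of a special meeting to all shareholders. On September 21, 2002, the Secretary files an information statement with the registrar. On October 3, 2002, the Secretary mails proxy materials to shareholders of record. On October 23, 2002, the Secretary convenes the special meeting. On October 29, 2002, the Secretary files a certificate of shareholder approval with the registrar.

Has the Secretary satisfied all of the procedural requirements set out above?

No

(1) due by June 22, 2002 + 11 days = July 3, 2002; done June 24, 2002 — timely.
(2) due by July 15, 2002 + 14 days = July 29, 2002; completed July 28, 2002, before the deadline.
(3) due by June 24, 2002 + 87 days = September 19, 2002; done September 21, 2002 — 2 days late.
No need to go further; step 3 was not satisfied.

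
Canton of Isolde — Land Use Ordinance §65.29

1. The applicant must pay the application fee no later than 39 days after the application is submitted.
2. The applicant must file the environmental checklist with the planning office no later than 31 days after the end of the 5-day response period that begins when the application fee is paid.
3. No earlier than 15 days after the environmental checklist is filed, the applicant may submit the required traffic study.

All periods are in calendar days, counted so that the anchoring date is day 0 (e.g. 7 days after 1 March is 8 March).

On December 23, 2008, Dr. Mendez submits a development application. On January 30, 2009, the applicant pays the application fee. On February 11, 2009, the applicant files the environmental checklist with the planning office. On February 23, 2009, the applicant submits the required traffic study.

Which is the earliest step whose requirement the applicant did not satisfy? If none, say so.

Step 3

Step 1 — counting 39 days from December 23, 2008 (when the application is submitted) gives a deadline of January 31, 2009; completed January 30, 2009, before the deadline.
Step 2 — counting 31 days from February 4, 2009 (end of the 5-day response period, which began when the application fee is paid on January 30, 2009) gives a deadline of March 7, 2009; February 11, 2009 is within that limit.
Step 3 — must wait 15 days from February 11, 2009 (when the environmental checklist is filed), so not before February 26, 2009; done February 23, 2009 — 3 days too early.
Later steps need not be reached.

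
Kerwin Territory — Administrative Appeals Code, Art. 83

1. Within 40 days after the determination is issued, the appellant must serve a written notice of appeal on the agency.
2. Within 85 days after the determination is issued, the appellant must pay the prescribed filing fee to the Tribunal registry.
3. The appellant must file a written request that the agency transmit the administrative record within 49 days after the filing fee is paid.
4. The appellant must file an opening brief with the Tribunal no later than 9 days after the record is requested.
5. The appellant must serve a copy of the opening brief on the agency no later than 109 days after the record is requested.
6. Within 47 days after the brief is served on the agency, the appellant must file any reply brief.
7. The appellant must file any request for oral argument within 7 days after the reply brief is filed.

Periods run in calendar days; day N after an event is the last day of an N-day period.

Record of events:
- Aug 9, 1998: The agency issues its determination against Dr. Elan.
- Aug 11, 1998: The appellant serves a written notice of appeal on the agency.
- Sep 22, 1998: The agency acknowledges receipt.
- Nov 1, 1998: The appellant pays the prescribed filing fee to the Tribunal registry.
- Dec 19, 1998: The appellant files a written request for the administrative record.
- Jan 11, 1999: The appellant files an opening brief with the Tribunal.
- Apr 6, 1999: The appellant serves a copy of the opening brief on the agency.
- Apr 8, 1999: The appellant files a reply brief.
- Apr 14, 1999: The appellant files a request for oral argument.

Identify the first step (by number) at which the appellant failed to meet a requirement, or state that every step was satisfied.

Step 4

Step 1 — counting 40 days from Aug 9, 1998 (when the determination is issued) gives a deadline of Sep 18, 1998; done Aug 11, 1998 — timely.
Step 2 — counting 85 days from Aug 9, 1998 (when the determination is issued) gives a deadline of Nov 2, 1998; Nov 1, 1998 is within that limit.
Step 3 — counting 49 days from Nov 1, 1998 (when the filing fee is paid) gives a deadline of Dec 20, 1998; Dec 19, 1998 is within that limit.
Step 4 — counting 9 days from Dec 19, 1998 (when the record is requested) gives a deadline of Dec 28, 1998; not done until Jan 11, 1999, 14 days after the deadline.
Later steps need not be reached.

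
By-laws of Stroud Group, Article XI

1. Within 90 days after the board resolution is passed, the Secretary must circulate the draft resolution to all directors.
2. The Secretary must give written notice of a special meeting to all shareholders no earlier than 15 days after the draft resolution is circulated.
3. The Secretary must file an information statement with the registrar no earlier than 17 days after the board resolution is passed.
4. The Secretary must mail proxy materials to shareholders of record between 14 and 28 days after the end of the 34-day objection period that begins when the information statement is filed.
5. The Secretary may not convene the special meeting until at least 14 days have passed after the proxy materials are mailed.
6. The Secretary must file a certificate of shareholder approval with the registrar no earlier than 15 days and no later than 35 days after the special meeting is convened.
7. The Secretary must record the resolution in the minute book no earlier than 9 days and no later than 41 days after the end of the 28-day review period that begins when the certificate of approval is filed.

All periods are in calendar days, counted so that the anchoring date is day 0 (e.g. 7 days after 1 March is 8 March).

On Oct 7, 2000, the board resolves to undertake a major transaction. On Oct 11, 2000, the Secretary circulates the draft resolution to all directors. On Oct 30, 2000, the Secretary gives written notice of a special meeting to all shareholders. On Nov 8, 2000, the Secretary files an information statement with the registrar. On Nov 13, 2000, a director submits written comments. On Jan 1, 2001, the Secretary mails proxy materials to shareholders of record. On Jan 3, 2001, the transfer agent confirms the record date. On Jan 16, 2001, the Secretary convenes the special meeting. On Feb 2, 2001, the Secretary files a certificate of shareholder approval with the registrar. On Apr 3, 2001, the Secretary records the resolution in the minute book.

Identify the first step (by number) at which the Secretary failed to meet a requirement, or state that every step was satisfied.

None — every step was satisfied

(1) due by Oct 7, 2000 + 90 days = Jan 5, 2001; completed Oct 11, 2000, before the deadline.
(2) permitted from Oct 11, 2000 + 15 days = Oct 26, 2000 onward; done Oct 30, 2000 — permitted.
(3) permitted from Oct 7, 2000 + 17 days = Oct 24, 2000 onward; done Nov 8, 2000, after the minimum wait.
(4) the permitted window runs from Dec 12, 2000 + 14 = Dec 26, 2000 to Dec 12, 2000 + 28 = Jan 9, 2001; done Jan 1, 2001, which is between those dates.
(5) permitted from Jan 1, 2001 + 14 days = Jan 15, 2001 onward; Jan 16, 2001 is on or after that date.
(6) the permitted window runs from Jan 16, 2001 + 15 = Jan 31, 2001 to Jan 16, 2001 + 35 = Feb 20, 2001; Feb 2, 2001 falls inside that range.
(7) the permitted window runs from Mar 2, 2001 + 9 = Mar 11, 2001 to Mar 2, 2001 + 41 = Apr 12, 2001; done Apr 3, 2001 — within the window.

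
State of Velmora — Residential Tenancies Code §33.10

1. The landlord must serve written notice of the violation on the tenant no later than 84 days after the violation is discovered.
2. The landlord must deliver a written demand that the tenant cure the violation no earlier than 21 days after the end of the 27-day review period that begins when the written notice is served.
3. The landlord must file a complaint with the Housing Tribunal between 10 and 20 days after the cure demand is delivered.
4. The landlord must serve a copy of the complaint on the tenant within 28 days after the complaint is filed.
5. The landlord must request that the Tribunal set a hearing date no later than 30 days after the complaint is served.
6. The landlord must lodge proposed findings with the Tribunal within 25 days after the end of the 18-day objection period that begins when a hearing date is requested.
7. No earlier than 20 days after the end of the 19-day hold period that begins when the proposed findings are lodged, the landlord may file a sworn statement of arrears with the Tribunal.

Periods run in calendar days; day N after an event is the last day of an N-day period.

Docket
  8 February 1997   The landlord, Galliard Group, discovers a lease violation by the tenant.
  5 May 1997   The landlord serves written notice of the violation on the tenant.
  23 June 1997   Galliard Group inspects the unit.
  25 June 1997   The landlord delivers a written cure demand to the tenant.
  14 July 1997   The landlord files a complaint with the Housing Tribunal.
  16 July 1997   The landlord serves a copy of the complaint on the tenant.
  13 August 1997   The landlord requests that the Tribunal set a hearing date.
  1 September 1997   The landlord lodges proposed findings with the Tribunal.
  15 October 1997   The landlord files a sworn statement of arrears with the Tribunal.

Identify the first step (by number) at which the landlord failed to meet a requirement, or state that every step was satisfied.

Step 1

Step 1 — counting 84 days from 8 February 1997 (when the violation is discovered) gives a deadline of 3 May 1997; not done until 5 May 1997, 2 days after the deadline.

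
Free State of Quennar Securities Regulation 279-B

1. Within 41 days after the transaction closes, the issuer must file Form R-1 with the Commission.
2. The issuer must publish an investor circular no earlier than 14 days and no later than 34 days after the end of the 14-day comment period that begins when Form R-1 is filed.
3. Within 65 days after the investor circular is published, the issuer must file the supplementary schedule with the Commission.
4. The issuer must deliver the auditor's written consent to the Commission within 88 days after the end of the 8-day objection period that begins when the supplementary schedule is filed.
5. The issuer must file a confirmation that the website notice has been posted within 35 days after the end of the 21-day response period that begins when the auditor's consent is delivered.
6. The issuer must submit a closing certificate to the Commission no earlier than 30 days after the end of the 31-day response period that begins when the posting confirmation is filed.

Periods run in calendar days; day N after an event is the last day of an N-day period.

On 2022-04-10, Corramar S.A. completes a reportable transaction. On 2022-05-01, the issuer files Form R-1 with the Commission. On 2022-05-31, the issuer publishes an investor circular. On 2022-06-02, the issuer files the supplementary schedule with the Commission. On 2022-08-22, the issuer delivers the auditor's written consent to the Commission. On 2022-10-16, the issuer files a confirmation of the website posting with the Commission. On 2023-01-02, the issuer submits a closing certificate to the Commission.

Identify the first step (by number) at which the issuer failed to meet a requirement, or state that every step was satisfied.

None — every step was satisfied

Step 1: 41 days after 2022-04-10 (when the transaction closes) is 2022-05-21; done 2022-05-01 — timely.
Step 2: the window is 14–34 days after 2022-05-15 (end of the 14-day comment period, which began when Form R-1 is filed on 2022-05-01), so 2022-05-29 through 2022-06-18; done 2022-05-31 — within the window.
Step 3: 65 days after 2022-05-31 (when the investor circular is published) is 2022-08-04; completed 2022-06-02, before the deadline.
Step 4: 88 days after 2022-06-10 (end of the 8-day objection period, which began when the supplementary schedule is filed on 2022-06-02) is 2022-09-06; 2022-08-22 is within that limit.
Step 5: 35 days after 2022-09-12 (end of the 21-day response period, which began when the auditor's consent is delivered on 2022-08-22) is 2022-10-17; 2022-10-16 is within that limit.
Step 6: the earliest permitted date is 30 days after 2022-11-16 (end of the 31-day response period, which began when the posting confirmation is filed on 2022-10-16), i.e. 2022-12-16; done 2023-01-02, after the minimum wait.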